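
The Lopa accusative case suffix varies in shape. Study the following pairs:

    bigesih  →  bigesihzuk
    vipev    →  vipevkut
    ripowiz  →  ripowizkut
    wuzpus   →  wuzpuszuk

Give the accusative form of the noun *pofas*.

The suffix is conditioned by the final consonant: -zuk when the stem ends in a voiceless consonant (*bigesih*, *wuzpus*); -kut when the stem ends in a voiced consonant (*vipev*, *ripowiz*).
*pofas*: final consonant = /s/, voiceless → -zuk → *pofaszuk*.

pofaszuk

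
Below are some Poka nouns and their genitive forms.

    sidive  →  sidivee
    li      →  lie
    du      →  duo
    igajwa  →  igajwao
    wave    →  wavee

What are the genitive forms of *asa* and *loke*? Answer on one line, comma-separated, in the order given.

The alternation tracks the last vowel of the stem — -e when the last vowel of the stem is a front vowel (*sidive*, *li*, *wave*); -o when the last vowel of the stem is a back vowel (*du*, *igajwa*).
The last vowel of *asa* is /a/, which is a back vowel, so the suffix is -o, giving *asao*.
*loke*: last vowel = /e/, a front vowel → -e → *lokee*.

asao, lokee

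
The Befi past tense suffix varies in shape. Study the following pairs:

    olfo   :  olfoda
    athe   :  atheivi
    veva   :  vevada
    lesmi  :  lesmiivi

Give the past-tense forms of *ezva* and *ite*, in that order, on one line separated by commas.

The pattern is front/back vowel harmony: -ivi when the last vowel of the stem is a front vowel (*athe*, *lesmi*); -da when the last vowel of the stem is a back vowel (*olfo*, *veva*).
Since the last vowel of *ezva* is /a/ (a back vowel), it takes -da, giving *ezvada*.
*ite* — last vowel /e/ (a front vowel) → -ivi → *iteivi*.

ezvada, iteivi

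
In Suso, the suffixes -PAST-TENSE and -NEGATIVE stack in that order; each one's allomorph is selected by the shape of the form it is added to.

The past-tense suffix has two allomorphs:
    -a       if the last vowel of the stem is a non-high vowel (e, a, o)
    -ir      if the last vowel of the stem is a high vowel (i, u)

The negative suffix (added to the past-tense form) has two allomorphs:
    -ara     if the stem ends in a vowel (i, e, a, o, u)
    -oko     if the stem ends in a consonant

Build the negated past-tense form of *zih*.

zihiroko

Since the last vowel of *zih* is /i/ (a high vowel), it takes -ir, giving *zihir*.
The past-tense form *zihir*: final sound = /r/, a consonant → -oko → *zihiroko*.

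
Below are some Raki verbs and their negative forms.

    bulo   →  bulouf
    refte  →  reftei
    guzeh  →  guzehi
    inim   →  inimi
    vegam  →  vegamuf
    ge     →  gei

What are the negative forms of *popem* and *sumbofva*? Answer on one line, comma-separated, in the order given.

popemi, sumbofvauf

Looking at the last vowel of each stem: -i when the last vowel of the stem is a front vowel (*refte*, *guzeh*, *inim*, *ge*); -uf when the last vowel of the stem is a back vowel (*bulo*, *vegam*).
*popem* — last vowel /e/ (a front vowel) → -i → *popemi*.
The last vowel of *sumbofva* is /a/, which is a back vowel, so the suffix is -uf, giving *sumbofvauf*.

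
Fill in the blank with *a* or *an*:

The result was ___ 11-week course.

an

The indefinite article is chosen by the initial *sound* of the following word, not its spelling.
The number *11* is spoken "eleven", beginning with /ɪˈlɛvən/ — a vowel sound.
So the article is *an*: The result was an 11-week course.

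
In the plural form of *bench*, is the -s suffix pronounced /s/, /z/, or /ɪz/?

The stem *bench* ends in a sibilant (/s, z, ʃ, ʒ, tʃ, dʒ/).
The plural suffix surfaces as /ɪz/ after sibilants, /s/ after other voiceless consonants, and /z/ after other voiced sounds.
So the plural -s on *bench* is pronounced /ɪz/.

/ɪz/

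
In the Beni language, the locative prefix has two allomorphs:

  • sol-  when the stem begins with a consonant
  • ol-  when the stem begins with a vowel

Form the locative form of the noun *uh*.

*uh* — first sound /u/ (a vowel) → ol- → *oluh*.

oluh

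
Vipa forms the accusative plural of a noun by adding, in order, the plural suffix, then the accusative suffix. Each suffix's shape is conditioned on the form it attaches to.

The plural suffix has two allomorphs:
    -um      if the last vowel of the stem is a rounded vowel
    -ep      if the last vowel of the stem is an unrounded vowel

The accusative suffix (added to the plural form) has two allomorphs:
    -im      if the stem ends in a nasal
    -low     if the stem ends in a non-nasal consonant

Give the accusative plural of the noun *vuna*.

vunaeplow

*vuna*: last vowel = /a/, an unrounded vowel → -ep → *vunaep*.
Since the final consonant of the plural form *vunaep* is /p/ (non-nasal), it takes -low, giving *vunaeplow*.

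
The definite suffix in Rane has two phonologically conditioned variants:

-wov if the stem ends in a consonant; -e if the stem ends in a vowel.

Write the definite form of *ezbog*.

ezbogwov

*ezbog* — final sound /g/ (a consonant) → -wov → *ezbogwov*.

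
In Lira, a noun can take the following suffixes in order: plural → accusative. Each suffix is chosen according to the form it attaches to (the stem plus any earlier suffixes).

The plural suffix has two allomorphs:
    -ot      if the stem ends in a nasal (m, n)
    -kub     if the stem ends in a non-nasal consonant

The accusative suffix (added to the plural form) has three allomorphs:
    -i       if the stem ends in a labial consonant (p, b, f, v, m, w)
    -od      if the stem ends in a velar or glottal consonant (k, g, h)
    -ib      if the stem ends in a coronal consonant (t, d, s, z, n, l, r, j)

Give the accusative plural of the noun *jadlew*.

jadlewkubi

*jadlew*: final consonant = /w/, non-nasal → -kub → *jadlewkub*.
Since the final consonant of the plural form *jadlewkub* is /b/ (labial), it takes -i, giving *jadlewkubi*.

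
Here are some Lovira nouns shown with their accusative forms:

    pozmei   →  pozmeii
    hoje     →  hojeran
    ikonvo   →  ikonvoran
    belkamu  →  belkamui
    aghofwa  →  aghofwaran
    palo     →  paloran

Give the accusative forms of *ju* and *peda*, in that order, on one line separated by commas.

jui, pedaran

The alternation tracks the last vowel of the stem — -i when the last vowel of the stem is a high vowel (*pozmei*, *belkamu*); -ran when the last vowel of the stem is a non-high vowel (*hoje*, *ikonvo*, *aghofwa*, *palo*).
Since the last vowel of *ju* is /u/ (a high vowel), it takes -i, giving *jui*.
The last vowel of *peda* is /a/, which is a non-high vowel, so the suffix is -ran, giving *pedaran*.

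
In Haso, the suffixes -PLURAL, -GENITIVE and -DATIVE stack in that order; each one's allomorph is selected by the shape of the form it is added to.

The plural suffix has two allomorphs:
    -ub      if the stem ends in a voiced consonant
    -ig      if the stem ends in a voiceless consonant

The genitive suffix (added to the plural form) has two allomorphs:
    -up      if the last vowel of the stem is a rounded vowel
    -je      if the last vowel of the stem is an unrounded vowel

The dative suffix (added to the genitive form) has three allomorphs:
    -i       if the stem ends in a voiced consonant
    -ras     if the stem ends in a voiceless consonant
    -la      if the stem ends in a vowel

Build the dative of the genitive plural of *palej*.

Since the final consonant of *palej* is /j/ (voiced), it takes -ub, giving *palejub*.
The plural form *palejub* — last vowel /u/ (a rounded vowel) → -up → *palejubup*.
The genitive form *palejubup*: final sound = /p/, a voiceless consonant → -ras → *palejubupras*.

palejubupras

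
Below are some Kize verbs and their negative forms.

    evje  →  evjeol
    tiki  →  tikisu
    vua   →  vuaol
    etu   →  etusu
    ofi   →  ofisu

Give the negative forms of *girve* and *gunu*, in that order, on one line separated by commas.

girveol, gunusu

The pattern is height harmony: -su when the last vowel of the stem is a high vowel (*tiki*, *etu*, *ofi*); -ol when the last vowel of the stem is a non-high vowel (*evje*, *vua*).
Since the last vowel of *girve* is /e/ (a non-high vowel), it takes -ol, giving *girveol*.
The last vowel of *gunu* is /u/, which is a high vowel, so the suffix is -su, giving *gunusu*.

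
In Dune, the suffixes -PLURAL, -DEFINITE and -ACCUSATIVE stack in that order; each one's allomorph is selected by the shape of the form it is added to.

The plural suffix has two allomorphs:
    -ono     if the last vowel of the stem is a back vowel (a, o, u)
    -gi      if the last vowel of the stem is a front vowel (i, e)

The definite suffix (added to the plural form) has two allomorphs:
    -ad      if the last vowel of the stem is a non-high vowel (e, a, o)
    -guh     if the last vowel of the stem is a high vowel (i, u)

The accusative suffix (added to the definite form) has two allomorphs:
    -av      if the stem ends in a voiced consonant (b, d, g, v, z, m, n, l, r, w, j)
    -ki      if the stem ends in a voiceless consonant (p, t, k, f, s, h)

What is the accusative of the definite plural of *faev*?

faevgiguhki

The last vowel of *faev* is /e/, which is a front vowel, so the plural suffix is -gi, giving *faevgi*.
The plural form *faevgi*: last vowel = /i/, a high vowel → -guh → *faevgiguh*.
The definite form *faevgiguh* — final consonant /h/ (voiceless) → -ki → *faevgiguhki*.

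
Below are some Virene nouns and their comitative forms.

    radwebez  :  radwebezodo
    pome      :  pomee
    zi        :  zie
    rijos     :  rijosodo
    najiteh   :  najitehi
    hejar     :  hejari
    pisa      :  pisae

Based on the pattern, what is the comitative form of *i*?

ie

The pattern is sibilance of the final sound: -odo when the stem ends in a sibilant (*radwebez*, *rijos*); -i when the stem ends in a non-sibilant consonant (*najiteh*, *hejar*); -e when the stem ends in a vowel (*pome*, *zi*, *pisa*).
*i* — final sound /i/ (a vowel) → -e → *ie*.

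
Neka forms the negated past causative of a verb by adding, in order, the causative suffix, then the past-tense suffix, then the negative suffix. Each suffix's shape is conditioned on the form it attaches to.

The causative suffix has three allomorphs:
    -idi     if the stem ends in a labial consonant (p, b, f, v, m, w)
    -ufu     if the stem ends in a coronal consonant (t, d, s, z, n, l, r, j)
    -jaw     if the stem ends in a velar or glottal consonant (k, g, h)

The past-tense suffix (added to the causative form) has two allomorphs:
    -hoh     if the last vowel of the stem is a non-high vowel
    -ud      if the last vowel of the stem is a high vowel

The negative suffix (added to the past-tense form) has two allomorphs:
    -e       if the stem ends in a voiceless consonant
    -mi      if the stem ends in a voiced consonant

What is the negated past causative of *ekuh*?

ekuhjawhohe

*ekuh*: final consonant = /h/, velar/glottal → -jaw → *ekuhjaw*.
The causative form *ekuhjaw*: last vowel = /a/, a non-high vowel → -hoh → *ekuhjawhoh*.
The final consonant of the past-tense form *ekuhjawhoh* is /h/, which is voiceless, so the negative suffix is -e, giving *ekuhjawhohe*.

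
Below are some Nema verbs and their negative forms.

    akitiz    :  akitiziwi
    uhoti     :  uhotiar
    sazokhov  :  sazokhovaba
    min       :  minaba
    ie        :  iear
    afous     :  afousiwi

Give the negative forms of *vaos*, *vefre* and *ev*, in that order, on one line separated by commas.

vaosiwi, vefrear, evaba

Looking at the final sound of each stem: -iwi when the stem ends in a sibilant (*akitiz*, *afous*); -aba when the stem ends in a non-sibilant consonant (*sazokhov*, *min*); -ar when the stem ends in a vowel (*uhoti*, *ie*).
*vaos*: final sound = /s/, a sibilant → -iwi → *vaosiwi*.
*vefre* — final sound /e/ (a vowel) → -ar → *vefrear*.
Since the final sound of *ev* is /v/ (a non-sibilant consonant), it takes -aba, giving *evaba*.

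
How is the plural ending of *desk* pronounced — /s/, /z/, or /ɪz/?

The stem *desk* ends in a voiceless non-sibilant consonant.
The plural suffix surfaces as /ɪz/ after sibilants, /s/ after other voiceless consonants, and /z/ after other voiced sounds.
So the plural -s on *desk* is pronounced /s/.

/s/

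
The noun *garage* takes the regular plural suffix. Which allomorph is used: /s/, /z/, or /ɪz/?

The stem *garage* ends in a sibilant (/s, z, ʃ, ʒ, tʃ, dʒ/).
The plural suffix surfaces as /ɪz/ after sibilants, /s/ after other voiceless consonants, and /z/ after other voiced sounds.
So the plural -s on *garage* is pronounced /ɪz/.

/ɪz/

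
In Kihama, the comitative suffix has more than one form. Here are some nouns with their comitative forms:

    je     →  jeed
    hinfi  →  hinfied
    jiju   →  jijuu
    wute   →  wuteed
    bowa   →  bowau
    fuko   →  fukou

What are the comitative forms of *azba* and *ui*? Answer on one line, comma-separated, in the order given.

The pattern is front/back vowel harmony: -ed when the last vowel of the stem is a front vowel (*je*, *hinfi*, *wute*); -u when the last vowel of the stem is a back vowel (*jiju*, *bowa*, *fuko*).
*azba* — last vowel /a/ (a back vowel) → -u → *azbau*.
Since the last vowel of *ui* is /i/ (a front vowel), it takes -ed, giving *uied*.

azbau, uied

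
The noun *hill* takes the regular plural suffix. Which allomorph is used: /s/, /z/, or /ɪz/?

/z/

The stem *hill* ends in a voiced non-sibilant sound.
The plural suffix surfaces as /ɪz/ after sibilants, /s/ after other voiceless consonants, and /z/ after other voiced sounds.
So the plural -s on *hill* is pronounced /z/.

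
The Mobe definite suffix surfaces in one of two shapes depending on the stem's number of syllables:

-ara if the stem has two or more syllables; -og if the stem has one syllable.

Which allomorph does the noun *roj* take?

-og

*roj* (one syllable) → -og.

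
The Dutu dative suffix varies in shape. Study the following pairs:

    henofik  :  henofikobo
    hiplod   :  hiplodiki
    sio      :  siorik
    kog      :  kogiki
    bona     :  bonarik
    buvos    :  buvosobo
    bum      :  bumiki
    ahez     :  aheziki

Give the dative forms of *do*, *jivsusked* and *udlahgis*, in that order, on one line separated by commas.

The alternation tracks the final sound of the stem — -obo when the stem ends in a voiceless consonant (*henofik*, *buvos*); -iki when the stem ends in a voiced consonant (*hiplod*, *kog*, *bum*, *ahez*); -rik when the stem ends in a vowel (*sio*, *bona*).
The final sound of *do* is /o/, which is a vowel, so the suffix is -rik, giving *dorik*.
*jivsusked* — final sound /d/ (a voiced consonant) → -iki → *jivsuskediki*.
Since the final sound of *udlahgis* is /s/ (a voiceless consonant), it takes -obo, giving *udlahgisobo*.

dorik, jivsuskediki, udlahgisobo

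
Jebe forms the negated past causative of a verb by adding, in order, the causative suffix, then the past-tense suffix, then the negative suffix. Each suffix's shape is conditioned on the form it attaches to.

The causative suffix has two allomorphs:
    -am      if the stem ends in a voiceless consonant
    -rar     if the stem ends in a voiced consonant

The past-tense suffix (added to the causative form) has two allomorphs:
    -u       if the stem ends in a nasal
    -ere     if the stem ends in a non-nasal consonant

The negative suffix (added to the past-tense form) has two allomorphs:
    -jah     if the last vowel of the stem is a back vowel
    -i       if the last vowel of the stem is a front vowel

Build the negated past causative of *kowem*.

*kowem* — final consonant /m/ (voiced) → -rar → *kowemrar*.
The causative form *kowemrar* — final consonant /r/ (non-nasal) → -ere → *kowemrarere*.
Since the last vowel of the past-tense form *kowemrarere* is /e/ (a front vowel), it takes -i, giving *kowemrarerei*.

kowemrarerei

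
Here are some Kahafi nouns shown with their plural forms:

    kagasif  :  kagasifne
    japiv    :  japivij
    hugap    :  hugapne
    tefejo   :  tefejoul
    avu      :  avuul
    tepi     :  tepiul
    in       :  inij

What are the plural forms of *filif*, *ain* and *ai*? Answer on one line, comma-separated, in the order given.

The alternation tracks the final sound of the stem — -ne when the stem ends in a voiceless consonant (*kagasif*, *hugap*); -ij when the stem ends in a voiced consonant (*japiv*, *in*); -ul when the stem ends in a vowel (*tefejo*, *avu*, *tepi*).
The final sound of *filif* is /f/, which is a voiceless consonant, so the suffix is -ne, giving *filifne*.
Since the final sound of *ain* is /n/ (a voiced consonant), it takes -ij, giving *ainij*.
Since the final sound of *ai* is /i/ (a vowel), it takes -ul, giving *aiul*.

filifne, ainij, aiul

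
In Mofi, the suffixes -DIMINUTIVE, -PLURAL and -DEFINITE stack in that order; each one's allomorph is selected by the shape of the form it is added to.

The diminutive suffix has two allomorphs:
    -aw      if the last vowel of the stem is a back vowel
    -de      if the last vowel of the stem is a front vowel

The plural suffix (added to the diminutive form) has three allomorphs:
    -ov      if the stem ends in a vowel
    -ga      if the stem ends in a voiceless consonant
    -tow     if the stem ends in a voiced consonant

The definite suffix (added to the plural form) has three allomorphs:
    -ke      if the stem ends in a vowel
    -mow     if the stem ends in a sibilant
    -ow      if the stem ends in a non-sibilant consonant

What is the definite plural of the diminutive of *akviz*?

The last vowel of *akviz* is /i/, which is a front vowel, so the diminutive suffix is -de, giving *akvizde*.
The final sound of the diminutive form *akvizde* is /e/, which is a vowel, so the plural suffix is -ov, giving *akvizdeov*.
Since the final sound of the plural form *akvizdeov* is /v/ (a non-sibilant consonant), it takes -ow, giving *akvizdeovow*.

akvizdeovow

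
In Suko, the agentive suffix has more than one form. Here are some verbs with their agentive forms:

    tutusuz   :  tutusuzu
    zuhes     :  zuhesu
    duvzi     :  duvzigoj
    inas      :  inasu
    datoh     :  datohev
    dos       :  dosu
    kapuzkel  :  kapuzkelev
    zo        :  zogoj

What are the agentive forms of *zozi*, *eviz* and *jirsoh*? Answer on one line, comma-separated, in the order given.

zozigoj, evizu, jirsohev

The pattern is sibilance of the final sound: -u when the stem ends in a sibilant (*tutusuz*, *zuhes*, *inas*, *dos*); -ev when the stem ends in a non-sibilant consonant (*datoh*, *kapuzkel*); -goj when the stem ends in a vowel (*duvzi*, *zo*).
The final sound of *zozi* is /i/, which is a vowel, so the suffix is -goj, giving *zozigoj*.
Since the final sound of *eviz* is /z/ (a sibilant), it takes -u, giving *evizu*.
*jirsoh*: final sound = /h/, a non-sibilant consonant → -ev → *jirsohev*.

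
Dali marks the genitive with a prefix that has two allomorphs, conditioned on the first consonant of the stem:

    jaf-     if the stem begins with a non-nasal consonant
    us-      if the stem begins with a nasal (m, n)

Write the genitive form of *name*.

*name*: first consonant = /n/, a nasal → us- → *usname*.

usname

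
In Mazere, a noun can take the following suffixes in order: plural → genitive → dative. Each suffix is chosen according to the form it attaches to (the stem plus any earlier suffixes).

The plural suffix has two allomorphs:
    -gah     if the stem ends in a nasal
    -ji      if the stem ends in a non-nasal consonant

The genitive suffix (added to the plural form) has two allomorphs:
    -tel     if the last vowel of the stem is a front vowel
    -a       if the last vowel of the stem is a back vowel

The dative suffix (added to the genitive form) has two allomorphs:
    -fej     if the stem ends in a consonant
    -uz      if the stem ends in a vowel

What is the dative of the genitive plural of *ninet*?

ninetjitelfej

Since the final consonant of *ninet* is /t/ (non-nasal), it takes -ji, giving *ninetji*.
The plural form *ninetji* — last vowel /i/ (a front vowel) → -tel → *ninetjitel*.
The genitive form *ninetjitel* — final sound /l/ (a consonant) → -fej → *ninetjitelfej*.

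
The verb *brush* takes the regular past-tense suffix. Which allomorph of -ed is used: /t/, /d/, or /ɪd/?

/t/

The stem *brush* ends in a voiceless consonant other than /t/.
The -ed suffix is realized as /ɪd/ after /t, d/; as /t/ after other voiceless consonants; and as /d/ after other voiced sounds.
So -ed on *brush* is pronounced /t/.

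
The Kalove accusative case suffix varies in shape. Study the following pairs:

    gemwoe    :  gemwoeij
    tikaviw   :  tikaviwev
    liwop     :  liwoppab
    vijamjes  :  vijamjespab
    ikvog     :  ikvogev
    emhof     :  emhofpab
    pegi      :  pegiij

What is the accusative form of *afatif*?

The pattern is voicing of the final sound: -pab when the stem ends in a voiceless consonant (*liwop*, *vijamjes*, *emhof*); -ev when the stem ends in a voiced consonant (*tikaviw*, *ikvog*); -ij when the stem ends in a vowel (*gemwoe*, *pegi*).
*afatif* — final sound /f/ (a voiceless consonant) → -pab → *afatifpab*.

afatifpab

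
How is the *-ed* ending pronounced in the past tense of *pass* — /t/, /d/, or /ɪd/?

/t/

The stem *pass* ends in a voiceless consonant other than /t/.
The -ed suffix is realized as /ɪd/ after /t, d/; as /t/ after other voiceless consonants; and as /d/ after other voiced sounds.
So -ed on *pass* is pronounced /t/.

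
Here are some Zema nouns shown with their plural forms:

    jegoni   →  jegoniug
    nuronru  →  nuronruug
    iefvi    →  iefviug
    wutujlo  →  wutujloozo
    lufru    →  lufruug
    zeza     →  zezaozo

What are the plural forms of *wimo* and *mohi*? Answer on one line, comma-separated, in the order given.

wimoozo, mohiug

The alternation tracks the last vowel of the stem — -ug when the last vowel of the stem is a high vowel (*jegoni*, *nuronru*, *iefvi*, *lufru*); -ozo when the last vowel of the stem is a non-high vowel (*wutujlo*, *zeza*).
Since the last vowel of *wimo* is /o/ (a non-high vowel), it takes -ozo, giving *wimoozo*.
*mohi*: last vowel = /i/, a high vowel → -ug → *mohiug*.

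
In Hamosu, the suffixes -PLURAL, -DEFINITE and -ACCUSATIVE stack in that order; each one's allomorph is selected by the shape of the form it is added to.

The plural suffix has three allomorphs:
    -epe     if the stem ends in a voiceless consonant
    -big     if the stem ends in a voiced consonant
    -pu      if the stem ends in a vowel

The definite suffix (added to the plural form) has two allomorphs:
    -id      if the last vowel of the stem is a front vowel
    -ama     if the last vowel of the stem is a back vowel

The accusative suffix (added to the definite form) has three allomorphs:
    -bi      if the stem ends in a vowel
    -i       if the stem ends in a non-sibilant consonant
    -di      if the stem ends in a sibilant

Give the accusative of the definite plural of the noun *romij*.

romijbigidi

The final sound of *romij* is /j/, which is a voiced consonant, so the plural suffix is -big, giving *romijbig*.
Since the last vowel of the plural form *romijbig* is /i/ (a front vowel), it takes -id, giving *romijbigid*.
Since the final sound of the definite form *romijbigid* is /d/ (a non-sibilant consonant), it takes -i, giving *romijbigidi*.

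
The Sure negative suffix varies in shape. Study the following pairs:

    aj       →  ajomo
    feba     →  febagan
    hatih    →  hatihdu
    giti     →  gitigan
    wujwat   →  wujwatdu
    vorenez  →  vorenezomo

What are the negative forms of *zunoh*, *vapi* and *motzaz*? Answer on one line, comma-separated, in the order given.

zunohdu, vapigan, motzazomo

The alternation tracks the final sound of the stem — -du when the stem ends in a voiceless consonant (*hatih*, *wujwat*); -omo when the stem ends in a voiced consonant (*aj*, *vorenez*); -gan when the stem ends in a vowel (*feba*, *giti*).
*zunoh* — final sound /h/ (a voiceless consonant) → -du → *zunohdu*.
The final sound of *vapi* is /i/, which is a vowel, so the suffix is -gan, giving *vapigan*.
*motzaz* — final sound /z/ (a voiced consonant) → -omo → *motzazomo*.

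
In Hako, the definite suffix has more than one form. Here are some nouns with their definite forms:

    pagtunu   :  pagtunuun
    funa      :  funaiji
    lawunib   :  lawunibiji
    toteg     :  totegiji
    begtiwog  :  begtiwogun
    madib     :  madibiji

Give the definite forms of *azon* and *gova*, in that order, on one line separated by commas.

The alternation tracks the last vowel of the stem — -un when the last vowel of the stem is a rounded vowel (*pagtunu*, *begtiwog*); -iji when the last vowel of the stem is an unrounded vowel (*funa*, *lawunib*, *toteg*, *madib*).
Since the last vowel of *azon* is /o/ (a rounded vowel), it takes -un, giving *azonun*.
The last vowel of *gova* is /a/, which is an unrounded vowel, so the suffix is -iji, giving *govaiji*.

azonun, govaiji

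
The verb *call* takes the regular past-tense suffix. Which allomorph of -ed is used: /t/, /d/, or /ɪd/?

/d/

The stem *call* ends in a voiced sound other than /d/.
The -ed suffix is realized as /ɪd/ after /t, d/; as /t/ after other voiceless consonants; and as /d/ after other voiced sounds.
So -ed on *call* is pronounced /d/.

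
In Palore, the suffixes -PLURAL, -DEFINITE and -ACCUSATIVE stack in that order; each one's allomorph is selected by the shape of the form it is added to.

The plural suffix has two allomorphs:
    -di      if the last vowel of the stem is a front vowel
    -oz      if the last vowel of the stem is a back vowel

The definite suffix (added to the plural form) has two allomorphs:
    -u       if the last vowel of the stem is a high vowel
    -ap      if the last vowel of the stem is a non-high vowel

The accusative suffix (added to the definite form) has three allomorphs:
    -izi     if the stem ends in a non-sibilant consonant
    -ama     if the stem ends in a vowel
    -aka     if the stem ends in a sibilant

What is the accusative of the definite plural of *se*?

Since the last vowel of *se* is /e/ (a front vowel), it takes -di, giving *sedi*.
The plural form *sedi* — last vowel /i/ (a high vowel) → -u → *sediu*.
Since the final sound of the definite form *sediu* is /u/ (a vowel), it takes -ama, giving *sediuama*.

sediuama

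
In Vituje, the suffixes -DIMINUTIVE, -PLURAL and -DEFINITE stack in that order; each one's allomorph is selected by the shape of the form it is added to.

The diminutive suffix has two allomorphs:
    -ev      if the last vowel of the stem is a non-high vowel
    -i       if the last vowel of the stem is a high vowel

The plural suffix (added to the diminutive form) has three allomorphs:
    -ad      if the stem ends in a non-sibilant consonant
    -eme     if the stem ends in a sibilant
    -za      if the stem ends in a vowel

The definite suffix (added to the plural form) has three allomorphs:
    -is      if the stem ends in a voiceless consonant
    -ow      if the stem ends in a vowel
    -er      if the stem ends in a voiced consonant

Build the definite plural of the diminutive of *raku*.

Since the last vowel of *raku* is /u/ (a high vowel), it takes -i, giving *rakui*.
The final sound of the diminutive form *rakui* is /i/, which is a vowel, so the plural suffix is -za, giving *rakuiza*.
The plural form *rakuiza* — final sound /a/ (a vowel) → -ow → *rakuizaow*.

rakuizaow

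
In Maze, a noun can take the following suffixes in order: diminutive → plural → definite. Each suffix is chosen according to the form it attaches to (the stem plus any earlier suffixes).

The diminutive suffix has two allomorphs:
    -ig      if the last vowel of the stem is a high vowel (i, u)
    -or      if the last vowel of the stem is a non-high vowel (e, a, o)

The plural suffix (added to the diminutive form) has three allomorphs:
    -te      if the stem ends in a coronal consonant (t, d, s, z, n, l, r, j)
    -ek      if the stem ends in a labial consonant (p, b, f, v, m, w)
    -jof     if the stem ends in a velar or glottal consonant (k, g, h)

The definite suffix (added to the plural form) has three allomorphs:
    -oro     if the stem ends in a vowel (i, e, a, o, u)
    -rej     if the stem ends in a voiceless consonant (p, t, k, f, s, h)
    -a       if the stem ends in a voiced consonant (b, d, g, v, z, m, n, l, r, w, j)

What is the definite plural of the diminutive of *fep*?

The last vowel of *fep* is /e/, which is a non-high vowel, so the diminutive suffix is -or, giving *fepor*.
Since the final consonant of the diminutive form *fepor* is /r/ (coronal), it takes -te, giving *feporte*.
The plural form *feporte*: final sound = /e/, a vowel → -oro → *feporteoro*.

feporteoro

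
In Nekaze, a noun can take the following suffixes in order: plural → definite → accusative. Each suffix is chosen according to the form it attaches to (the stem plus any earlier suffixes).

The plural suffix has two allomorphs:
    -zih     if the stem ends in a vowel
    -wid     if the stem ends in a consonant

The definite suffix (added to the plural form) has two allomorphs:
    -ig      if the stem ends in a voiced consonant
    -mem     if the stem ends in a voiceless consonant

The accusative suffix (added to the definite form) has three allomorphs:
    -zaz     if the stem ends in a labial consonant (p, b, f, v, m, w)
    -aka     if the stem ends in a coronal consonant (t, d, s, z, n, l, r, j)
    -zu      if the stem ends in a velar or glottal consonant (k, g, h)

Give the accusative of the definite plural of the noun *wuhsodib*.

*wuhsodib*: final sound = /b/, a consonant → -wid → *wuhsodibwid*.
The final consonant of the plural form *wuhsodibwid* is /d/, which is voiced, so the definite suffix is -ig, giving *wuhsodibwidig*.
The definite form *wuhsodibwidig* — final consonant /g/ (velar/glottal) → -zu → *wuhsodibwidigzu*.

wuhsodibwidigzu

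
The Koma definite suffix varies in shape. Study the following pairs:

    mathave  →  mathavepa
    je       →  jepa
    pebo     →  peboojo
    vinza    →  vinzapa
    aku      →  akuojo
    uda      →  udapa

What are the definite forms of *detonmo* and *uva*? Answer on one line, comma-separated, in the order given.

detonmoojo, uvapa

The pattern is rounding harmony: -ojo when the last vowel of the stem is a rounded vowel (*pebo*, *aku*); -pa when the last vowel of the stem is an unrounded vowel (*mathave*, *je*, *vinza*, *uda*).
*detonmo* — last vowel /o/ (a rounded vowel) → -ojo → *detonmoojo*.
The last vowel of *uva* is /a/, which is an unrounded vowel, so the suffix is -pa, giving *uvapa*.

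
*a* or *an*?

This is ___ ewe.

The indefinite article is chosen by the initial *sound* of the following word, not its spelling.
*ewe* begins with the sound /juː/ (pronounced /juː/) — a consonant sound.
So the article is *a*: This is a ewe.

a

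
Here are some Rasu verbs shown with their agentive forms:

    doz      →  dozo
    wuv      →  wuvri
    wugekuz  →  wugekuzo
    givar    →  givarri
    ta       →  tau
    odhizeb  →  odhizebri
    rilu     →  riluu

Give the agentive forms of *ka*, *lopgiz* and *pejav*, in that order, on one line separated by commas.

Looking at the final sound of each stem: -o when the stem ends in a sibilant (*doz*, *wugekuz*); -ri when the stem ends in a non-sibilant consonant (*wuv*, *givar*, *odhizeb*); -u when the stem ends in a vowel (*ta*, *rilu*).
*ka* — final sound /a/ (a vowel) → -u → *kau*.
The final sound of *lopgiz* is /z/, which is a sibilant, so the suffix is -o, giving *lopgizo*.
Since the final sound of *pejav* is /v/ (a non-sibilant consonant), it takes -ri, giving *pejavri*.

kau, lopgizo, pejavri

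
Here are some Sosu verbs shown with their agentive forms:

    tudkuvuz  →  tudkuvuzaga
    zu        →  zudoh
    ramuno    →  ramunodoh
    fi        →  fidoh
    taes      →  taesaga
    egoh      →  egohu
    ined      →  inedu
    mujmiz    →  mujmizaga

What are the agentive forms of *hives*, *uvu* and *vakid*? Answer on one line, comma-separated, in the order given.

The suffix is conditioned by the final sound: -aga when the stem ends in a sibilant (*tudkuvuz*, *taes*, *mujmiz*); -u when the stem ends in a non-sibilant consonant (*egoh*, *ined*); -doh when the stem ends in a vowel (*zu*, *ramuno*, *fi*).
*hives* — final sound /s/ (a sibilant) → -aga → *hivesaga*.
*uvu* — final sound /u/ (a vowel) → -doh → *uvudoh*.
The final sound of *vakid* is /d/, which is a non-sibilant consonant, so the suffix is -u, giving *vakidu*.

hivesaga, uvudoh, vakidu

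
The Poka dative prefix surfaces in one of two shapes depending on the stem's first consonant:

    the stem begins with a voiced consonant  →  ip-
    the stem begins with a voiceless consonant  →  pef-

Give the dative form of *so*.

*so*: first consonant = /s/, voiceless → pef- → *pefso*.

pefso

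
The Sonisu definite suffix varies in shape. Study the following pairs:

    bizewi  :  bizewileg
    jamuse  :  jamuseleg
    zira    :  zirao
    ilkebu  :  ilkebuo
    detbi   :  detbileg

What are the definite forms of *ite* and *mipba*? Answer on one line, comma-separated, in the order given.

The suffix is conditioned by the last vowel: -leg when the last vowel of the stem is a front vowel (*bizewi*, *jamuse*, *detbi*); -o when the last vowel of the stem is a back vowel (*zira*, *ilkebu*).
Since the last vowel of *ite* is /e/ (a front vowel), it takes -leg, giving *iteleg*.
*mipba* — last vowel /a/ (a back vowel) → -o → *mipbao*.

iteleg, mipbao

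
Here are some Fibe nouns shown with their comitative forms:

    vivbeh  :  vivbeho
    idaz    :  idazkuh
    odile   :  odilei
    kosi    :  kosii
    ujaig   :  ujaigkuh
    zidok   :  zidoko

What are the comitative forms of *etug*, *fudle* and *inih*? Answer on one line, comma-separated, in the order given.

Looking at the final sound of each stem: -o when the stem ends in a voiceless consonant (*vivbeh*, *zidok*); -kuh when the stem ends in a voiced consonant (*idaz*, *ujaig*); -i when the stem ends in a vowel (*odile*, *kosi*).
The final sound of *etug* is /g/, which is a voiced consonant, so the suffix is -kuh, giving *etugkuh*.
Since the final sound of *fudle* is /e/ (a vowel), it takes -i, giving *fudlei*.
*inih* — final sound /h/ (a voiceless consonant) → -o → *iniho*.

etugkuh, fudlei, iniho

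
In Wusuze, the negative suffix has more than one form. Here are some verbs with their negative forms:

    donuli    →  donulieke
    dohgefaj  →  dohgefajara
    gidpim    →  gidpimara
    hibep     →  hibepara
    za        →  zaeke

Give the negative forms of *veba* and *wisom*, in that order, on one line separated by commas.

vebaeke, wisomara

The alternation tracks the final sound of the stem — -ara when the stem ends in a consonant (*dohgefaj*, *gidpim*, *hibep*); -eke when the stem ends in a vowel (*donuli*, *za*).
*veba* — final sound /a/ (a vowel) → -eke → *vebaeke*.
The final sound of *wisom* is /m/, which is a consonant, so the suffix is -ara, giving *wisomara*.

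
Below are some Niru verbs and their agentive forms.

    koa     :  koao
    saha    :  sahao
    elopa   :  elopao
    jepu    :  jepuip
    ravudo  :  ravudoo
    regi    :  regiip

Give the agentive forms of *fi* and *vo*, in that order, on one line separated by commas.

fiip, voo

Looking at the last vowel of each stem: -ip when the last vowel of the stem is a high vowel (*jepu*, *regi*); -o when the last vowel of the stem is a non-high vowel (*koa*, *saha*, *elopa*, *ravudo*).
*fi* — last vowel /i/ (a high vowel) → -ip → *fiip*.
Since the last vowel of *vo* is /o/ (a non-high vowel), it takes -o, giving *voo*.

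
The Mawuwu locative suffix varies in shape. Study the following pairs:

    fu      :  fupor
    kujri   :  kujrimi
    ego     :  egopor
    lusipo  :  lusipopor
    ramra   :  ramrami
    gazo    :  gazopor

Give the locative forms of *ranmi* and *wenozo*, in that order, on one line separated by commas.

ranmimi, wenozopor

The suffix is conditioned by the last vowel: -por when the last vowel of the stem is a rounded vowel (*fu*, *ego*, *lusipo*, *gazo*); -mi when the last vowel of the stem is an unrounded vowel (*kujri*, *ramra*).
*ranmi*: last vowel = /i/, an unrounded vowel → -mi → *ranmimi*.
The last vowel of *wenozo* is /o/, which is a rounded vowel, so the suffix is -por, giving *wenozopor*.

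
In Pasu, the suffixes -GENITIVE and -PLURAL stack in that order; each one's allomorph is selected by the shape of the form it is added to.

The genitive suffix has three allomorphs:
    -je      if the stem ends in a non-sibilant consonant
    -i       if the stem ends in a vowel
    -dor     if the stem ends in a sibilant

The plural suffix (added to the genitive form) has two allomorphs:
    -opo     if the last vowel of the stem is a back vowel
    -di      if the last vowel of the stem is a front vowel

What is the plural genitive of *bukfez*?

bukfezdoropo

The final sound of *bukfez* is /z/, which is a sibilant, so the genitive suffix is -dor, giving *bukfezdor*.
The genitive form *bukfezdor*: last vowel = /o/, a back vowel → -opo → *bukfezdoropo*.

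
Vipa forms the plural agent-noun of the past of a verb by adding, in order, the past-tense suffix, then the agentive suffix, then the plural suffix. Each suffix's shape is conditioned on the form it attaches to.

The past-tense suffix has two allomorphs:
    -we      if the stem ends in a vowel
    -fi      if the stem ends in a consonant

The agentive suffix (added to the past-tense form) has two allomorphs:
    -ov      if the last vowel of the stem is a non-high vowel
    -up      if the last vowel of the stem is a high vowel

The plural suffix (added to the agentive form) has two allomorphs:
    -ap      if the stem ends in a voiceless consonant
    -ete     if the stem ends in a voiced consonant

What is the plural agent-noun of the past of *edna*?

*edna* — final sound /a/ (a vowel) → -we → *ednawe*.
Since the last vowel of the past-tense form *ednawe* is /e/ (a non-high vowel), it takes -ov, giving *ednaweov*.
The agentive form *ednaweov*: final consonant = /v/, voiced → -ete → *ednaweovete*.

ednaweovete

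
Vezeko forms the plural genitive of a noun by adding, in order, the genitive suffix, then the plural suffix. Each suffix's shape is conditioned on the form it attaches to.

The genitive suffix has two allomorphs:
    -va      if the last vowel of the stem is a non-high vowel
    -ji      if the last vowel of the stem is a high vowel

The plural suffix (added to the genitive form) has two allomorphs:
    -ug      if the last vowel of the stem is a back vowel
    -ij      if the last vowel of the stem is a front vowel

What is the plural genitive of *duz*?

*duz* — last vowel /u/ (a high vowel) → -ji → *duzji*.
The genitive form *duzji* — last vowel /i/ (a front vowel) → -ij → *duzjiij*.

duzjiij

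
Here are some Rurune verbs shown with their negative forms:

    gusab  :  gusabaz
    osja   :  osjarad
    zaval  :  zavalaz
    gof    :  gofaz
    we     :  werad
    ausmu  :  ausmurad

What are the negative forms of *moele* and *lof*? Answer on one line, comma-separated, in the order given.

moelerad, lofaz

The suffix is conditioned by the final sound: -az when the stem ends in a consonant (*gusab*, *zaval*, *gof*); -rad when the stem ends in a vowel (*osja*, *we*, *ausmu*).
The final sound of *moele* is /e/, which is a vowel, so the suffix is -rad, giving *moelerad*.
The final sound of *lof* is /f/, which is a consonant, so the suffix is -az, giving *lofaz*.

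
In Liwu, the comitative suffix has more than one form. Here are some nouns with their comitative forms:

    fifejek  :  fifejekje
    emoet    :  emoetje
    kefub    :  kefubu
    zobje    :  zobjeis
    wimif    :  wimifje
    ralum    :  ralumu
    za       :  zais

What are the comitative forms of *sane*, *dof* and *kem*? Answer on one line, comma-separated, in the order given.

saneis, dofje, kemu

The suffix is conditioned by the final sound: -je when the stem ends in a voiceless consonant (*fifejek*, *emoet*, *wimif*); -u when the stem ends in a voiced consonant (*kefub*, *ralum*); -is when the stem ends in a vowel (*zobje*, *za*).
Since the final sound of *sane* is /e/ (a vowel), it takes -is, giving *saneis*.
*dof*: final sound = /f/, a voiceless consonant → -je → *dofje*.
*kem*: final sound = /m/, a voiced consonant → -u → *kemu*.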